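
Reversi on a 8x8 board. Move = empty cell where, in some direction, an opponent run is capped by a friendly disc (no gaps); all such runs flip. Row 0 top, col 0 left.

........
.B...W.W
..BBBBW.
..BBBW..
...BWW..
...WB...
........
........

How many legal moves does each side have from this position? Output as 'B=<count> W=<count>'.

Answer: B=9 W=10

Derivation:
-- B to move --
(0,4): no bracket -> illegal
(0,5): flips 1 -> legal
(0,6): flips 1 -> legal
(0,7): no bracket -> illegal
(1,4): no bracket -> illegal
(1,6): no bracket -> illegal
(2,7): flips 1 -> legal
(3,6): flips 2 -> legal
(3,7): no bracket -> illegal
(4,2): no bracket -> illegal
(4,6): flips 3 -> legal
(5,2): flips 1 -> legal
(5,5): flips 3 -> legal
(5,6): flips 1 -> legal
(6,2): no bracket -> illegal
(6,3): flips 1 -> legal
(6,4): no bracket -> illegal
B mobility = 9
-- W to move --
(0,0): flips 3 -> legal
(0,1): no bracket -> illegal
(0,2): no bracket -> illegal
(1,0): no bracket -> illegal
(1,2): flips 2 -> legal
(1,3): flips 4 -> legal
(1,4): flips 2 -> legal
(1,6): no bracket -> illegal
(2,0): no bracket -> illegal
(2,1): flips 4 -> legal
(3,1): flips 3 -> legal
(3,6): no bracket -> illegal
(4,1): no bracket -> illegal
(4,2): flips 3 -> legal
(5,2): no bracket -> illegal
(5,5): flips 1 -> legal
(6,3): flips 1 -> legal
(6,4): flips 1 -> legal
(6,5): no bracket -> illegal
W mobility = 10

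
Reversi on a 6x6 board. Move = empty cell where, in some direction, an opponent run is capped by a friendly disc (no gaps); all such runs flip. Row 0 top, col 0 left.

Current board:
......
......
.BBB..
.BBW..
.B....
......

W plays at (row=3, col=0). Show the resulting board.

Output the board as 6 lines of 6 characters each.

Place W at (3,0); scan 8 dirs for brackets.
Dir NW: edge -> no flip
Dir N: first cell '.' (not opp) -> no flip
Dir NE: opp run (2,1), next='.' -> no flip
Dir W: edge -> no flip
Dir E: opp run (3,1) (3,2) capped by W -> flip
Dir SW: edge -> no flip
Dir S: first cell '.' (not opp) -> no flip
Dir SE: opp run (4,1), next='.' -> no flip
All flips: (3,1) (3,2)

Answer: ......
......
.BBB..
WWWW..
.B....
......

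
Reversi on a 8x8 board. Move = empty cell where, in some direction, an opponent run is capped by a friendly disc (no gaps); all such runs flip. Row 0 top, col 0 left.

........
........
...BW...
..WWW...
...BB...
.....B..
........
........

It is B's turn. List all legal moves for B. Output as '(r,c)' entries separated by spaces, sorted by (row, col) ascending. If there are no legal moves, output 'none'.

(1,3): no bracket -> illegal
(1,4): flips 2 -> legal
(1,5): no bracket -> illegal
(2,1): flips 1 -> legal
(2,2): flips 1 -> legal
(2,5): flips 2 -> legal
(3,1): no bracket -> illegal
(3,5): no bracket -> illegal
(4,1): flips 1 -> legal
(4,2): no bracket -> illegal
(4,5): flips 1 -> legal

Answer: (1,4) (2,1) (2,2) (2,5) (4,1) (4,5)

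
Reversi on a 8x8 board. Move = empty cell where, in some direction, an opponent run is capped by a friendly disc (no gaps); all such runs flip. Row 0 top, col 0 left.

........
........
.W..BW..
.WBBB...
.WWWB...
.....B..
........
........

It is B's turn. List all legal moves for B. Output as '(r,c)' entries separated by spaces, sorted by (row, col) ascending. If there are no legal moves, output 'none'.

(1,0): flips 1 -> legal
(1,1): no bracket -> illegal
(1,2): no bracket -> illegal
(1,4): no bracket -> illegal
(1,5): no bracket -> illegal
(1,6): flips 1 -> legal
(2,0): no bracket -> illegal
(2,2): no bracket -> illegal
(2,6): flips 1 -> legal
(3,0): flips 1 -> legal
(3,5): no bracket -> illegal
(3,6): no bracket -> illegal
(4,0): flips 3 -> legal
(5,0): flips 1 -> legal
(5,1): flips 1 -> legal
(5,2): flips 2 -> legal
(5,3): flips 1 -> legal
(5,4): flips 1 -> legal

Answer: (1,0) (1,6) (2,6) (3,0) (4,0) (5,0) (5,1) (5,2) (5,3) (5,4)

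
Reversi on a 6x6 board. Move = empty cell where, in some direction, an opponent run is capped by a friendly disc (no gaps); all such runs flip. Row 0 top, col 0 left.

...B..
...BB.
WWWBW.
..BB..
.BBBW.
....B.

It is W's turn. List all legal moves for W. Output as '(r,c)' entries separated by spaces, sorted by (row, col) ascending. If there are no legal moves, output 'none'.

(0,2): flips 1 -> legal
(0,4): flips 2 -> legal
(0,5): no bracket -> illegal
(1,2): no bracket -> illegal
(1,5): no bracket -> illegal
(2,5): no bracket -> illegal
(3,0): no bracket -> illegal
(3,1): no bracket -> illegal
(3,4): no bracket -> illegal
(4,0): flips 3 -> legal
(4,5): no bracket -> illegal
(5,0): no bracket -> illegal
(5,1): flips 2 -> legal
(5,2): flips 2 -> legal
(5,3): no bracket -> illegal
(5,5): no bracket -> illegal

Answer: (0,2) (0,4) (4,0) (5,1) (5,2)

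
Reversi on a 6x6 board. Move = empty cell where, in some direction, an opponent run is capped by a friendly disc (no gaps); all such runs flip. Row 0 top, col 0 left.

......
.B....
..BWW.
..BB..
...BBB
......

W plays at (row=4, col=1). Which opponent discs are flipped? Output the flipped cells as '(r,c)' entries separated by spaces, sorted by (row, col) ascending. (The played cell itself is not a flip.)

Answer: (3,2)

Derivation:
Dir NW: first cell '.' (not opp) -> no flip
Dir N: first cell '.' (not opp) -> no flip
Dir NE: opp run (3,2) capped by W -> flip
Dir W: first cell '.' (not opp) -> no flip
Dir E: first cell '.' (not opp) -> no flip
Dir SW: first cell '.' (not opp) -> no flip
Dir S: first cell '.' (not opp) -> no flip
Dir SE: first cell '.' (not opp) -> no flip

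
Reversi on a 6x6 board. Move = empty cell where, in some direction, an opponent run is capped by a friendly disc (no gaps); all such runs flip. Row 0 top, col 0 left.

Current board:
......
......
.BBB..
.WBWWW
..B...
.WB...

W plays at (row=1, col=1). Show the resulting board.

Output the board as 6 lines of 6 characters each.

Answer: ......
.W....
.WWB..
.WBWWW
..B...
.WB...

Derivation:
Place W at (1,1); scan 8 dirs for brackets.
Dir NW: first cell '.' (not opp) -> no flip
Dir N: first cell '.' (not opp) -> no flip
Dir NE: first cell '.' (not opp) -> no flip
Dir W: first cell '.' (not opp) -> no flip
Dir E: first cell '.' (not opp) -> no flip
Dir SW: first cell '.' (not opp) -> no flip
Dir S: opp run (2,1) capped by W -> flip
Dir SE: opp run (2,2) capped by W -> flip
All flips: (2,1) (2,2)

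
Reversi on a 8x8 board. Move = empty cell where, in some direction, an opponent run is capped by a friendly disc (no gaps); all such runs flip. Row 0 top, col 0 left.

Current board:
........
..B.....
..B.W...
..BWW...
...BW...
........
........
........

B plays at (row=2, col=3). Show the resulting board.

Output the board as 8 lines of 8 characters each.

Answer: ........
..B.....
..BBW...
..BBW...
...BW...
........
........
........

Derivation:
Place B at (2,3); scan 8 dirs for brackets.
Dir NW: first cell 'B' (not opp) -> no flip
Dir N: first cell '.' (not opp) -> no flip
Dir NE: first cell '.' (not opp) -> no flip
Dir W: first cell 'B' (not opp) -> no flip
Dir E: opp run (2,4), next='.' -> no flip
Dir SW: first cell 'B' (not opp) -> no flip
Dir S: opp run (3,3) capped by B -> flip
Dir SE: opp run (3,4), next='.' -> no flip
All flips: (3,3)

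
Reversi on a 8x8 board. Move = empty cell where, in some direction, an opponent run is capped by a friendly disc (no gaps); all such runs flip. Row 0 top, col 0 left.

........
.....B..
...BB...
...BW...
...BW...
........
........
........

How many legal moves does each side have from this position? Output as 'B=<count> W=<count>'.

Answer: B=5 W=6

Derivation:
-- B to move --
(2,5): flips 1 -> legal
(3,5): flips 1 -> legal
(4,5): flips 2 -> legal
(5,3): no bracket -> illegal
(5,4): flips 2 -> legal
(5,5): flips 1 -> legal
B mobility = 5
-- W to move --
(0,4): no bracket -> illegal
(0,5): no bracket -> illegal
(0,6): no bracket -> illegal
(1,2): flips 1 -> legal
(1,3): no bracket -> illegal
(1,4): flips 1 -> legal
(1,6): no bracket -> illegal
(2,2): flips 1 -> legal
(2,5): no bracket -> illegal
(2,6): no bracket -> illegal
(3,2): flips 1 -> legal
(3,5): no bracket -> illegal
(4,2): flips 1 -> legal
(5,2): flips 1 -> legal
(5,3): no bracket -> illegal
(5,4): no bracket -> illegal
W mobility = 6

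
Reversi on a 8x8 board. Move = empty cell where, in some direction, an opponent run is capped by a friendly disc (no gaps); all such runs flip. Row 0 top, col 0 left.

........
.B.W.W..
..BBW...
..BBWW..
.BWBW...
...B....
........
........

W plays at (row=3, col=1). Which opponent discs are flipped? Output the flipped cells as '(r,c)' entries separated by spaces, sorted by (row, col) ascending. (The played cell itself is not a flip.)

Answer: (2,2) (3,2) (3,3)

Derivation:
Dir NW: first cell '.' (not opp) -> no flip
Dir N: first cell '.' (not opp) -> no flip
Dir NE: opp run (2,2) capped by W -> flip
Dir W: first cell '.' (not opp) -> no flip
Dir E: opp run (3,2) (3,3) capped by W -> flip
Dir SW: first cell '.' (not opp) -> no flip
Dir S: opp run (4,1), next='.' -> no flip
Dir SE: first cell 'W' (not opp) -> no flip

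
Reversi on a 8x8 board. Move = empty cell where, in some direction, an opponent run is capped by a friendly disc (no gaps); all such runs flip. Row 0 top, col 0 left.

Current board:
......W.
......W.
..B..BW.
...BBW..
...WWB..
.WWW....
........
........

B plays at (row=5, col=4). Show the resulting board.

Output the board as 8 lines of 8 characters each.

Answer: ......W.
......W.
..B..BW.
...BBW..
...WBB..
.WWWB...
........
........

Derivation:
Place B at (5,4); scan 8 dirs for brackets.
Dir NW: opp run (4,3), next='.' -> no flip
Dir N: opp run (4,4) capped by B -> flip
Dir NE: first cell 'B' (not opp) -> no flip
Dir W: opp run (5,3) (5,2) (5,1), next='.' -> no flip
Dir E: first cell '.' (not opp) -> no flip
Dir SW: first cell '.' (not opp) -> no flip
Dir S: first cell '.' (not opp) -> no flip
Dir SE: first cell '.' (not opp) -> no flip
All flips: (4,4)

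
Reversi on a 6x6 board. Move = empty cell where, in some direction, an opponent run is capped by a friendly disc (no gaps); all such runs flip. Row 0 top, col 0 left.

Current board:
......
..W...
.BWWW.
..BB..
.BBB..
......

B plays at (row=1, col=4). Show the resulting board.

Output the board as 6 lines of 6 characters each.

Place B at (1,4); scan 8 dirs for brackets.
Dir NW: first cell '.' (not opp) -> no flip
Dir N: first cell '.' (not opp) -> no flip
Dir NE: first cell '.' (not opp) -> no flip
Dir W: first cell '.' (not opp) -> no flip
Dir E: first cell '.' (not opp) -> no flip
Dir SW: opp run (2,3) capped by B -> flip
Dir S: opp run (2,4), next='.' -> no flip
Dir SE: first cell '.' (not opp) -> no flip
All flips: (2,3)

Answer: ......
..W.B.
.BWBW.
..BB..
.BBB..
......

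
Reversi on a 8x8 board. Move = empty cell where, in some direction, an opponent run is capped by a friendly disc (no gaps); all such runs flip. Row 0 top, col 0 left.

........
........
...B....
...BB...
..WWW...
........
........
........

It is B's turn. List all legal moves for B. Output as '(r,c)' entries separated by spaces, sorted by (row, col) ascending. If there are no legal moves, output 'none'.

(3,1): no bracket -> illegal
(3,2): no bracket -> illegal
(3,5): no bracket -> illegal
(4,1): no bracket -> illegal
(4,5): no bracket -> illegal
(5,1): flips 1 -> legal
(5,2): flips 1 -> legal
(5,3): flips 1 -> legal
(5,4): flips 1 -> legal
(5,5): flips 1 -> legal

Answer: (5,1) (5,2) (5,3) (5,4) (5,5)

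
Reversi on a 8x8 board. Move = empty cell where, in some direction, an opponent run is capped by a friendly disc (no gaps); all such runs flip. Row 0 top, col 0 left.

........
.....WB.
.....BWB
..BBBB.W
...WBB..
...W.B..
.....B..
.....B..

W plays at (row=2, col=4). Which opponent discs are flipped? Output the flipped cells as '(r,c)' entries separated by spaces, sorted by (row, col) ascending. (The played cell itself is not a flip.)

Dir NW: first cell '.' (not opp) -> no flip
Dir N: first cell '.' (not opp) -> no flip
Dir NE: first cell 'W' (not opp) -> no flip
Dir W: first cell '.' (not opp) -> no flip
Dir E: opp run (2,5) capped by W -> flip
Dir SW: opp run (3,3), next='.' -> no flip
Dir S: opp run (3,4) (4,4), next='.' -> no flip
Dir SE: opp run (3,5), next='.' -> no flip

Answer: (2,5)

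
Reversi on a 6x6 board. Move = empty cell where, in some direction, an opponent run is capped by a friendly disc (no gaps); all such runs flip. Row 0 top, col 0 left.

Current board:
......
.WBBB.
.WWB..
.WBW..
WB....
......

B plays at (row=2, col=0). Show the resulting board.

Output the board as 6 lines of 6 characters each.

Answer: ......
.WBBB.
BBBB..
.WBW..
WB....
......

Derivation:
Place B at (2,0); scan 8 dirs for brackets.
Dir NW: edge -> no flip
Dir N: first cell '.' (not opp) -> no flip
Dir NE: opp run (1,1), next='.' -> no flip
Dir W: edge -> no flip
Dir E: opp run (2,1) (2,2) capped by B -> flip
Dir SW: edge -> no flip
Dir S: first cell '.' (not opp) -> no flip
Dir SE: opp run (3,1), next='.' -> no flip
All flips: (2,1) (2,2)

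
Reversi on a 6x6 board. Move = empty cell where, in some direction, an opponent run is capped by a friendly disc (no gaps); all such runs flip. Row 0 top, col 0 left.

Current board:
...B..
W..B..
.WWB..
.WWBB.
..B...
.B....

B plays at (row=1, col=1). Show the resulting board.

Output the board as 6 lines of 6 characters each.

Answer: ...B..
WB.B..
.WBB..
.WWBB.
..B...
.B....

Derivation:
Place B at (1,1); scan 8 dirs for brackets.
Dir NW: first cell '.' (not opp) -> no flip
Dir N: first cell '.' (not opp) -> no flip
Dir NE: first cell '.' (not opp) -> no flip
Dir W: opp run (1,0), next=edge -> no flip
Dir E: first cell '.' (not opp) -> no flip
Dir SW: first cell '.' (not opp) -> no flip
Dir S: opp run (2,1) (3,1), next='.' -> no flip
Dir SE: opp run (2,2) capped by B -> flip
All flips: (2,2)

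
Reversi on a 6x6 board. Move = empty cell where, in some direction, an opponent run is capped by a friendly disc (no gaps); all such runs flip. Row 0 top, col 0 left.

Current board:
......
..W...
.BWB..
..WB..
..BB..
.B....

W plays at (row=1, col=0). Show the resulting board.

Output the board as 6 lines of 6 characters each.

Place W at (1,0); scan 8 dirs for brackets.
Dir NW: edge -> no flip
Dir N: first cell '.' (not opp) -> no flip
Dir NE: first cell '.' (not opp) -> no flip
Dir W: edge -> no flip
Dir E: first cell '.' (not opp) -> no flip
Dir SW: edge -> no flip
Dir S: first cell '.' (not opp) -> no flip
Dir SE: opp run (2,1) capped by W -> flip
All flips: (2,1)

Answer: ......
W.W...
.WWB..
..WB..
..BB..
.B....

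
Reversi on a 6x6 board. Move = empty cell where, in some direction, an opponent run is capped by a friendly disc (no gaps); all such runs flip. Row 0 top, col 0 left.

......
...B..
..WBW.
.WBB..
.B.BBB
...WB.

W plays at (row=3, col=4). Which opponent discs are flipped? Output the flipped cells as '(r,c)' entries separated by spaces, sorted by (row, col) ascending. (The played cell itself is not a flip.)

Answer: (3,2) (3,3)

Derivation:
Dir NW: opp run (2,3), next='.' -> no flip
Dir N: first cell 'W' (not opp) -> no flip
Dir NE: first cell '.' (not opp) -> no flip
Dir W: opp run (3,3) (3,2) capped by W -> flip
Dir E: first cell '.' (not opp) -> no flip
Dir SW: opp run (4,3), next='.' -> no flip
Dir S: opp run (4,4) (5,4), next=edge -> no flip
Dir SE: opp run (4,5), next=edge -> no flip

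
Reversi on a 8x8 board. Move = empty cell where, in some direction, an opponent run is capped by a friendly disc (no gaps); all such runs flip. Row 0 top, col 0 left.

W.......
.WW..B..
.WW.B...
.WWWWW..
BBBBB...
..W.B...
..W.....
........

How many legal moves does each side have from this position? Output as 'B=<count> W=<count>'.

Answer: B=12 W=10

Derivation:
-- B to move --
(0,1): flips 3 -> legal
(0,2): flips 3 -> legal
(0,3): no bracket -> illegal
(1,0): flips 2 -> legal
(1,3): flips 2 -> legal
(2,0): flips 1 -> legal
(2,3): flips 2 -> legal
(2,5): flips 1 -> legal
(2,6): flips 1 -> legal
(3,0): no bracket -> illegal
(3,6): no bracket -> illegal
(4,5): no bracket -> illegal
(4,6): flips 1 -> legal
(5,1): no bracket -> illegal
(5,3): no bracket -> illegal
(6,1): flips 1 -> legal
(6,3): flips 1 -> legal
(7,1): no bracket -> illegal
(7,2): flips 2 -> legal
(7,3): no bracket -> illegal
B mobility = 12
-- W to move --
(0,4): no bracket -> illegal
(0,5): no bracket -> illegal
(0,6): flips 2 -> legal
(1,3): flips 1 -> legal
(1,4): flips 1 -> legal
(1,6): no bracket -> illegal
(2,3): no bracket -> illegal
(2,5): no bracket -> illegal
(2,6): no bracket -> illegal
(3,0): flips 1 -> legal
(4,5): no bracket -> illegal
(5,0): flips 1 -> legal
(5,1): flips 2 -> legal
(5,3): flips 3 -> legal
(5,5): flips 1 -> legal
(6,3): no bracket -> illegal
(6,4): flips 2 -> legal
(6,5): flips 2 -> legal
W mobility = 10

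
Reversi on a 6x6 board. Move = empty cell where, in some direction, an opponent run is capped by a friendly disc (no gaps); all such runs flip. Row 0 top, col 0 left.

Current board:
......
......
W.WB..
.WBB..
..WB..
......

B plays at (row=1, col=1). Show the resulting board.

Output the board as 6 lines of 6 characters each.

Place B at (1,1); scan 8 dirs for brackets.
Dir NW: first cell '.' (not opp) -> no flip
Dir N: first cell '.' (not opp) -> no flip
Dir NE: first cell '.' (not opp) -> no flip
Dir W: first cell '.' (not opp) -> no flip
Dir E: first cell '.' (not opp) -> no flip
Dir SW: opp run (2,0), next=edge -> no flip
Dir S: first cell '.' (not opp) -> no flip
Dir SE: opp run (2,2) capped by B -> flip
All flips: (2,2)

Answer: ......
.B....
W.BB..
.WBB..
..WB..
......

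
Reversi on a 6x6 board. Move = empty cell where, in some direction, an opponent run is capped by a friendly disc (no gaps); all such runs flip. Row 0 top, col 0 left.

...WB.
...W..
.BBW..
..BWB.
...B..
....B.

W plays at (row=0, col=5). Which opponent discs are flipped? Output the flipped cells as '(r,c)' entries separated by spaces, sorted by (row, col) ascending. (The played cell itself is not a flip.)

Dir NW: edge -> no flip
Dir N: edge -> no flip
Dir NE: edge -> no flip
Dir W: opp run (0,4) capped by W -> flip
Dir E: edge -> no flip
Dir SW: first cell '.' (not opp) -> no flip
Dir S: first cell '.' (not opp) -> no flip
Dir SE: edge -> no flip

Answer: (0,4)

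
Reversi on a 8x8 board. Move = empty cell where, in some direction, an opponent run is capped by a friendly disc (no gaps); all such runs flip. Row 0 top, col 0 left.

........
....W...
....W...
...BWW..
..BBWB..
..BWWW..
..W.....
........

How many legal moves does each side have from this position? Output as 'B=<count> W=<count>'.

-- B to move --
(0,3): no bracket -> illegal
(0,4): no bracket -> illegal
(0,5): no bracket -> illegal
(1,3): no bracket -> illegal
(1,5): flips 1 -> legal
(2,3): flips 1 -> legal
(2,5): flips 2 -> legal
(2,6): no bracket -> illegal
(3,6): flips 2 -> legal
(4,6): no bracket -> illegal
(5,1): no bracket -> illegal
(5,6): flips 3 -> legal
(6,1): no bracket -> illegal
(6,3): flips 2 -> legal
(6,4): flips 1 -> legal
(6,5): flips 2 -> legal
(6,6): flips 2 -> legal
(7,1): no bracket -> illegal
(7,2): flips 1 -> legal
(7,3): no bracket -> illegal
B mobility = 10
-- W to move --
(2,2): flips 1 -> legal
(2,3): flips 2 -> legal
(3,1): flips 1 -> legal
(3,2): flips 4 -> legal
(3,6): flips 1 -> legal
(4,1): flips 2 -> legal
(4,6): flips 1 -> legal
(5,1): flips 3 -> legal
(5,6): flips 1 -> legal
(6,1): flips 2 -> legal
(6,3): no bracket -> illegal
W mobility = 10

Answer: B=10 W=10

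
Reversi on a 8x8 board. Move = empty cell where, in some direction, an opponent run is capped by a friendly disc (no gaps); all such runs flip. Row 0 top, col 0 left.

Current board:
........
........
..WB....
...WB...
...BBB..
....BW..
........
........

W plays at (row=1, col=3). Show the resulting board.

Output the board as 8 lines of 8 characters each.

Place W at (1,3); scan 8 dirs for brackets.
Dir NW: first cell '.' (not opp) -> no flip
Dir N: first cell '.' (not opp) -> no flip
Dir NE: first cell '.' (not opp) -> no flip
Dir W: first cell '.' (not opp) -> no flip
Dir E: first cell '.' (not opp) -> no flip
Dir SW: first cell 'W' (not opp) -> no flip
Dir S: opp run (2,3) capped by W -> flip
Dir SE: first cell '.' (not opp) -> no flip
All flips: (2,3)

Answer: ........
...W....
..WW....
...WB...
...BBB..
....BW..
........
........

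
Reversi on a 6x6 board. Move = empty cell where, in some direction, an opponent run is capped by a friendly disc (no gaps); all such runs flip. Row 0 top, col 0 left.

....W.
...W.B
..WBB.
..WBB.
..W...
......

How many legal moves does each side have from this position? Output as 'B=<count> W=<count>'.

-- B to move --
(0,2): flips 1 -> legal
(0,3): flips 1 -> legal
(0,5): no bracket -> illegal
(1,1): flips 1 -> legal
(1,2): no bracket -> illegal
(1,4): no bracket -> illegal
(2,1): flips 1 -> legal
(3,1): flips 1 -> legal
(4,1): flips 1 -> legal
(4,3): no bracket -> illegal
(5,1): flips 1 -> legal
(5,2): no bracket -> illegal
(5,3): no bracket -> illegal
B mobility = 7
-- W to move --
(0,5): no bracket -> illegal
(1,2): no bracket -> illegal
(1,4): flips 1 -> legal
(2,5): flips 2 -> legal
(3,5): flips 3 -> legal
(4,3): flips 2 -> legal
(4,4): flips 1 -> legal
(4,5): no bracket -> illegal
W mobility = 5

Answer: B=7 W=5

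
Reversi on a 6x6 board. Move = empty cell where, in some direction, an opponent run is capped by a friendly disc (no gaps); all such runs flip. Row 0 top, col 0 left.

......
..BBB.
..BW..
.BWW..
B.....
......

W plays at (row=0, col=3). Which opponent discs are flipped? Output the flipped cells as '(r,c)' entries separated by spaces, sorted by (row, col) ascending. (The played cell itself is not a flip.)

Answer: (1,3)

Derivation:
Dir NW: edge -> no flip
Dir N: edge -> no flip
Dir NE: edge -> no flip
Dir W: first cell '.' (not opp) -> no flip
Dir E: first cell '.' (not opp) -> no flip
Dir SW: opp run (1,2), next='.' -> no flip
Dir S: opp run (1,3) capped by W -> flip
Dir SE: opp run (1,4), next='.' -> no flip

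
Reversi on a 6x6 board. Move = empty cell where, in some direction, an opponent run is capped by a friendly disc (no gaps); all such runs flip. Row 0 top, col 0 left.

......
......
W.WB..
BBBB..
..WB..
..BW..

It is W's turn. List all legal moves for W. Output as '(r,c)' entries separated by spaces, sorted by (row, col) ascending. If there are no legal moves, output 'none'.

Answer: (1,3) (2,4) (4,0) (4,4) (5,1)

Derivation:
(1,2): no bracket -> illegal
(1,3): flips 3 -> legal
(1,4): no bracket -> illegal
(2,1): no bracket -> illegal
(2,4): flips 2 -> legal
(3,4): no bracket -> illegal
(4,0): flips 2 -> legal
(4,1): no bracket -> illegal
(4,4): flips 2 -> legal
(5,1): flips 1 -> legal
(5,4): no bracket -> illegal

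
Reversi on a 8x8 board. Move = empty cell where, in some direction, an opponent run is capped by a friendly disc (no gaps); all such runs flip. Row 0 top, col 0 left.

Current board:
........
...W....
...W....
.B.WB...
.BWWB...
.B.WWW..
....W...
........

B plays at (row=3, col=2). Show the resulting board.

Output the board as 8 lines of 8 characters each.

Place B at (3,2); scan 8 dirs for brackets.
Dir NW: first cell '.' (not opp) -> no flip
Dir N: first cell '.' (not opp) -> no flip
Dir NE: opp run (2,3), next='.' -> no flip
Dir W: first cell 'B' (not opp) -> no flip
Dir E: opp run (3,3) capped by B -> flip
Dir SW: first cell 'B' (not opp) -> no flip
Dir S: opp run (4,2), next='.' -> no flip
Dir SE: opp run (4,3) (5,4), next='.' -> no flip
All flips: (3,3)

Answer: ........
...W....
...W....
.BBBB...
.BWWB...
.B.WWW..
....W...
........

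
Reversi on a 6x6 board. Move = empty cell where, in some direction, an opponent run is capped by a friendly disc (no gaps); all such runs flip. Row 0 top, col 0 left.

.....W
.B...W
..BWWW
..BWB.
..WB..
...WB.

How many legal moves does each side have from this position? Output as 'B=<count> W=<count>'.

Answer: B=6 W=10

Derivation:
-- B to move --
(0,4): no bracket -> illegal
(1,2): flips 1 -> legal
(1,3): flips 2 -> legal
(1,4): flips 2 -> legal
(3,1): no bracket -> illegal
(3,5): no bracket -> illegal
(4,1): flips 1 -> legal
(4,4): flips 1 -> legal
(5,1): no bracket -> illegal
(5,2): flips 2 -> legal
B mobility = 6
-- W to move --
(0,0): flips 2 -> legal
(0,1): no bracket -> illegal
(0,2): no bracket -> illegal
(1,0): no bracket -> illegal
(1,2): flips 2 -> legal
(1,3): no bracket -> illegal
(2,0): no bracket -> illegal
(2,1): flips 1 -> legal
(3,1): flips 1 -> legal
(3,5): flips 1 -> legal
(4,1): flips 1 -> legal
(4,4): flips 2 -> legal
(4,5): flips 1 -> legal
(5,2): flips 2 -> legal
(5,5): flips 1 -> legal
W mobility = 10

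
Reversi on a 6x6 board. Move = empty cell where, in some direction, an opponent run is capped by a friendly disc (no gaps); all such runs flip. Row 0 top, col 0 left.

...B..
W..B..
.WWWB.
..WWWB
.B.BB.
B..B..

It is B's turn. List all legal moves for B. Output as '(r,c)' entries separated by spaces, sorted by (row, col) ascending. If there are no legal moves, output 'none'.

Answer: (1,1) (1,4) (2,0) (2,5) (3,1) (4,2)

Derivation:
(0,0): no bracket -> illegal
(0,1): no bracket -> illegal
(1,1): flips 2 -> legal
(1,2): no bracket -> illegal
(1,4): flips 2 -> legal
(2,0): flips 3 -> legal
(2,5): flips 1 -> legal
(3,0): no bracket -> illegal
(3,1): flips 4 -> legal
(4,2): flips 1 -> legal
(4,5): no bracket -> illegal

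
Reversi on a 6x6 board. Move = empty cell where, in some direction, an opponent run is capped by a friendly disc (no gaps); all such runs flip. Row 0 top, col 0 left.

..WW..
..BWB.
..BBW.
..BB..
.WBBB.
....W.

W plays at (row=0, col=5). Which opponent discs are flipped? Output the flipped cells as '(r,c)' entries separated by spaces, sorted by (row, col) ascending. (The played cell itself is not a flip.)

Answer: (1,4) (2,3) (3,2)

Derivation:
Dir NW: edge -> no flip
Dir N: edge -> no flip
Dir NE: edge -> no flip
Dir W: first cell '.' (not opp) -> no flip
Dir E: edge -> no flip
Dir SW: opp run (1,4) (2,3) (3,2) capped by W -> flip
Dir S: first cell '.' (not opp) -> no flip
Dir SE: edge -> no flip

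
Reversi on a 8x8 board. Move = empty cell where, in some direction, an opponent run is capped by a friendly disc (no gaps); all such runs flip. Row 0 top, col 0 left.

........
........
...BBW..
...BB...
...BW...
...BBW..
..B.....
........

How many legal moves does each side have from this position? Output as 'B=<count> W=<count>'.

-- B to move --
(1,4): no bracket -> illegal
(1,5): no bracket -> illegal
(1,6): flips 1 -> legal
(2,6): flips 1 -> legal
(3,5): flips 1 -> legal
(3,6): no bracket -> illegal
(4,5): flips 1 -> legal
(4,6): no bracket -> illegal
(5,6): flips 1 -> legal
(6,4): no bracket -> illegal
(6,5): no bracket -> illegal
(6,6): flips 2 -> legal
B mobility = 6
-- W to move --
(1,2): no bracket -> illegal
(1,3): no bracket -> illegal
(1,4): flips 2 -> legal
(1,5): no bracket -> illegal
(2,2): flips 3 -> legal
(3,2): no bracket -> illegal
(3,5): no bracket -> illegal
(4,2): flips 1 -> legal
(4,5): no bracket -> illegal
(5,1): no bracket -> illegal
(5,2): flips 4 -> legal
(6,1): no bracket -> illegal
(6,3): no bracket -> illegal
(6,4): flips 1 -> legal
(6,5): no bracket -> illegal
(7,1): flips 2 -> legal
(7,2): no bracket -> illegal
(7,3): no bracket -> illegal
W mobility = 6

Answer: B=6 W=6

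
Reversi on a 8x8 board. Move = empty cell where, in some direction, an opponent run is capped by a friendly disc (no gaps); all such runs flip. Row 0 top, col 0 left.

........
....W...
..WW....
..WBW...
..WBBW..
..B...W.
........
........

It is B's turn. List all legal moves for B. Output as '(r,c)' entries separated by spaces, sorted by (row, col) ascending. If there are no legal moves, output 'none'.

Answer: (1,1) (1,2) (1,3) (2,1) (2,4) (2,5) (3,1) (3,5) (4,1) (4,6) (5,1)

Derivation:
(0,3): no bracket -> illegal
(0,4): no bracket -> illegal
(0,5): no bracket -> illegal
(1,1): flips 1 -> legal
(1,2): flips 3 -> legal
(1,3): flips 1 -> legal
(1,5): no bracket -> illegal
(2,1): flips 1 -> legal
(2,4): flips 1 -> legal
(2,5): flips 1 -> legal
(3,1): flips 1 -> legal
(3,5): flips 1 -> legal
(3,6): no bracket -> illegal
(4,1): flips 1 -> legal
(4,6): flips 1 -> legal
(4,7): no bracket -> illegal
(5,1): flips 1 -> legal
(5,3): no bracket -> illegal
(5,4): no bracket -> illegal
(5,5): no bracket -> illegal
(5,7): no bracket -> illegal
(6,5): no bracket -> illegal
(6,6): no bracket -> illegal
(6,7): no bracket -> illegal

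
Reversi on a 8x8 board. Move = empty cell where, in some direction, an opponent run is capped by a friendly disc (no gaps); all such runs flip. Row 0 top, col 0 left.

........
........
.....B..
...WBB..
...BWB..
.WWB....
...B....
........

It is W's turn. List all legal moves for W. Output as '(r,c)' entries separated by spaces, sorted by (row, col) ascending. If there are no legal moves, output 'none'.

(1,4): no bracket -> illegal
(1,5): no bracket -> illegal
(1,6): flips 3 -> legal
(2,3): no bracket -> illegal
(2,4): flips 1 -> legal
(2,6): flips 1 -> legal
(3,2): no bracket -> illegal
(3,6): flips 2 -> legal
(4,2): flips 1 -> legal
(4,6): flips 1 -> legal
(5,4): flips 1 -> legal
(5,5): no bracket -> illegal
(5,6): no bracket -> illegal
(6,2): flips 1 -> legal
(6,4): no bracket -> illegal
(7,2): no bracket -> illegal
(7,3): flips 3 -> legal
(7,4): flips 1 -> legal

Answer: (1,6) (2,4) (2,6) (3,6) (4,2) (4,6) (5,4) (6,2) (7,3) (7,4)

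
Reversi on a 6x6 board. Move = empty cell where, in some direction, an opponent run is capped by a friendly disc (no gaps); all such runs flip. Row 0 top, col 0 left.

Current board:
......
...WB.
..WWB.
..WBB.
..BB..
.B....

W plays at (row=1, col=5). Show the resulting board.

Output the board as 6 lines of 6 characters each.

Answer: ......
...WWW
..WWB.
..WBB.
..BB..
.B....

Derivation:
Place W at (1,5); scan 8 dirs for brackets.
Dir NW: first cell '.' (not opp) -> no flip
Dir N: first cell '.' (not opp) -> no flip
Dir NE: edge -> no flip
Dir W: opp run (1,4) capped by W -> flip
Dir E: edge -> no flip
Dir SW: opp run (2,4) (3,3) (4,2) (5,1), next=edge -> no flip
Dir S: first cell '.' (not opp) -> no flip
Dir SE: edge -> no flip
All flips: (1,4)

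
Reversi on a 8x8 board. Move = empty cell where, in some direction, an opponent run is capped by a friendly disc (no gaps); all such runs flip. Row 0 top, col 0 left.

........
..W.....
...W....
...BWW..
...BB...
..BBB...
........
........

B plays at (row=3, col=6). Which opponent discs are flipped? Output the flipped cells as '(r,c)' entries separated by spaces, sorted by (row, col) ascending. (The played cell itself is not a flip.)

Answer: (3,4) (3,5)

Derivation:
Dir NW: first cell '.' (not opp) -> no flip
Dir N: first cell '.' (not opp) -> no flip
Dir NE: first cell '.' (not opp) -> no flip
Dir W: opp run (3,5) (3,4) capped by B -> flip
Dir E: first cell '.' (not opp) -> no flip
Dir SW: first cell '.' (not opp) -> no flip
Dir S: first cell '.' (not opp) -> no flip
Dir SE: first cell '.' (not opp) -> no flip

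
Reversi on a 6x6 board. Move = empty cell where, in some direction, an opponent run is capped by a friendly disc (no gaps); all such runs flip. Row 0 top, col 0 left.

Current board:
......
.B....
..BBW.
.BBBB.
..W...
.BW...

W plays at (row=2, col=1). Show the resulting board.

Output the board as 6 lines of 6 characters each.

Place W at (2,1); scan 8 dirs for brackets.
Dir NW: first cell '.' (not opp) -> no flip
Dir N: opp run (1,1), next='.' -> no flip
Dir NE: first cell '.' (not opp) -> no flip
Dir W: first cell '.' (not opp) -> no flip
Dir E: opp run (2,2) (2,3) capped by W -> flip
Dir SW: first cell '.' (not opp) -> no flip
Dir S: opp run (3,1), next='.' -> no flip
Dir SE: opp run (3,2), next='.' -> no flip
All flips: (2,2) (2,3)

Answer: ......
.B....
.WWWW.
.BBBB.
..W...
.BW...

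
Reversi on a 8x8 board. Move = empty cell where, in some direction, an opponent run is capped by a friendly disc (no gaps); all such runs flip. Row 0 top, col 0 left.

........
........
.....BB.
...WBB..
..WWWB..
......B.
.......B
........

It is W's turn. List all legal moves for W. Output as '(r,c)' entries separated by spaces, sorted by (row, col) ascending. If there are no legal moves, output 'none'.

(1,4): no bracket -> illegal
(1,5): no bracket -> illegal
(1,6): flips 2 -> legal
(1,7): flips 2 -> legal
(2,3): no bracket -> illegal
(2,4): flips 1 -> legal
(2,7): no bracket -> illegal
(3,6): flips 2 -> legal
(3,7): no bracket -> illegal
(4,6): flips 1 -> legal
(4,7): no bracket -> illegal
(5,4): no bracket -> illegal
(5,5): no bracket -> illegal
(5,7): no bracket -> illegal
(6,5): no bracket -> illegal
(6,6): no bracket -> illegal
(7,6): no bracket -> illegal
(7,7): no bracket -> illegal

Answer: (1,6) (1,7) (2,4) (3,6) (4,6)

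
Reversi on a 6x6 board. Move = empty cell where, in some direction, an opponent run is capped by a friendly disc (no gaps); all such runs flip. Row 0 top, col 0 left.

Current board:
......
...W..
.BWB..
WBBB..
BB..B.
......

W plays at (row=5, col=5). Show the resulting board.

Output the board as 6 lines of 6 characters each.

Answer: ......
...W..
.BWB..
WBBW..
BB..W.
.....W

Derivation:
Place W at (5,5); scan 8 dirs for brackets.
Dir NW: opp run (4,4) (3,3) capped by W -> flip
Dir N: first cell '.' (not opp) -> no flip
Dir NE: edge -> no flip
Dir W: first cell '.' (not opp) -> no flip
Dir E: edge -> no flip
Dir SW: edge -> no flip
Dir S: edge -> no flip
Dir SE: edge -> no flip
All flips: (3,3) (4,4)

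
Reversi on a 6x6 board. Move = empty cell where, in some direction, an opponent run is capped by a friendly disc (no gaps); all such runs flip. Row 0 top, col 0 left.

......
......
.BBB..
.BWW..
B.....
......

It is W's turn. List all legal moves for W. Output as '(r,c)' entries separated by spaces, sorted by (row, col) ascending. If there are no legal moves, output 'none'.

Answer: (1,0) (1,1) (1,2) (1,3) (1,4) (3,0)

Derivation:
(1,0): flips 1 -> legal
(1,1): flips 1 -> legal
(1,2): flips 1 -> legal
(1,3): flips 1 -> legal
(1,4): flips 1 -> legal
(2,0): no bracket -> illegal
(2,4): no bracket -> illegal
(3,0): flips 1 -> legal
(3,4): no bracket -> illegal
(4,1): no bracket -> illegal
(4,2): no bracket -> illegal
(5,0): no bracket -> illegal
(5,1): no bracket -> illegal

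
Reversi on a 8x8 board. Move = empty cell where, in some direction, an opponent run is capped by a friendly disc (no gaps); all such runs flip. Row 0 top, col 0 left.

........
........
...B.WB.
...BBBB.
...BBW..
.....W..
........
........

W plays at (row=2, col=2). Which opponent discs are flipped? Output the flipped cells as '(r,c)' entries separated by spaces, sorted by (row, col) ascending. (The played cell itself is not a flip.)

Dir NW: first cell '.' (not opp) -> no flip
Dir N: first cell '.' (not opp) -> no flip
Dir NE: first cell '.' (not opp) -> no flip
Dir W: first cell '.' (not opp) -> no flip
Dir E: opp run (2,3), next='.' -> no flip
Dir SW: first cell '.' (not opp) -> no flip
Dir S: first cell '.' (not opp) -> no flip
Dir SE: opp run (3,3) (4,4) capped by W -> flip

Answer: (3,3) (4,4)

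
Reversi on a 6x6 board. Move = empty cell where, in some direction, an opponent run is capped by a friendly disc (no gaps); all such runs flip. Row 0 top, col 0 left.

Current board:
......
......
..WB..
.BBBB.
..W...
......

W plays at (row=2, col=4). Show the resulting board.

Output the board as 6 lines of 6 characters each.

Place W at (2,4); scan 8 dirs for brackets.
Dir NW: first cell '.' (not opp) -> no flip
Dir N: first cell '.' (not opp) -> no flip
Dir NE: first cell '.' (not opp) -> no flip
Dir W: opp run (2,3) capped by W -> flip
Dir E: first cell '.' (not opp) -> no flip
Dir SW: opp run (3,3) capped by W -> flip
Dir S: opp run (3,4), next='.' -> no flip
Dir SE: first cell '.' (not opp) -> no flip
All flips: (2,3) (3,3)

Answer: ......
......
..WWW.
.BBWB.
..W...
......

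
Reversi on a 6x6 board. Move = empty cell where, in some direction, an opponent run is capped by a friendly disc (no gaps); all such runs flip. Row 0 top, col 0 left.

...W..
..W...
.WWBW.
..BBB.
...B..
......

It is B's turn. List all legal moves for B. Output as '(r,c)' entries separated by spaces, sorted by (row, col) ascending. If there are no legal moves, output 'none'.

(0,1): flips 1 -> legal
(0,2): flips 2 -> legal
(0,4): no bracket -> illegal
(1,0): flips 1 -> legal
(1,1): flips 1 -> legal
(1,3): no bracket -> illegal
(1,4): flips 1 -> legal
(1,5): flips 1 -> legal
(2,0): flips 2 -> legal
(2,5): flips 1 -> legal
(3,0): no bracket -> illegal
(3,1): no bracket -> illegal
(3,5): no bracket -> illegal

Answer: (0,1) (0,2) (1,0) (1,1) (1,4) (1,5) (2,0) (2,5)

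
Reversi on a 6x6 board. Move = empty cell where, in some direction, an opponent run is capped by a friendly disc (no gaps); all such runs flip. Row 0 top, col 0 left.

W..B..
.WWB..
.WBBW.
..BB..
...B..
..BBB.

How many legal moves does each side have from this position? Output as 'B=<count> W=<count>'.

Answer: B=8 W=5

Derivation:
-- B to move --
(0,1): flips 1 -> legal
(0,2): flips 1 -> legal
(1,0): flips 3 -> legal
(1,4): no bracket -> illegal
(1,5): flips 1 -> legal
(2,0): flips 1 -> legal
(2,5): flips 1 -> legal
(3,0): flips 2 -> legal
(3,1): no bracket -> illegal
(3,4): no bracket -> illegal
(3,5): flips 1 -> legal
B mobility = 8
-- W to move --
(0,2): flips 1 -> legal
(0,4): no bracket -> illegal
(1,4): flips 1 -> legal
(3,1): no bracket -> illegal
(3,4): flips 1 -> legal
(4,1): no bracket -> illegal
(4,2): flips 3 -> legal
(4,4): flips 2 -> legal
(4,5): no bracket -> illegal
(5,1): no bracket -> illegal
(5,5): no bracket -> illegal
W mobility = 5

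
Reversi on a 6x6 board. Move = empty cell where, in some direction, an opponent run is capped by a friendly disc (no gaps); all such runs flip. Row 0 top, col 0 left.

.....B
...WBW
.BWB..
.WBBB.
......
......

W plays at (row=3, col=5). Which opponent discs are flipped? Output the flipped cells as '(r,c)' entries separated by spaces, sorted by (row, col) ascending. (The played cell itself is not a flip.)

Answer: (3,2) (3,3) (3,4)

Derivation:
Dir NW: first cell '.' (not opp) -> no flip
Dir N: first cell '.' (not opp) -> no flip
Dir NE: edge -> no flip
Dir W: opp run (3,4) (3,3) (3,2) capped by W -> flip
Dir E: edge -> no flip
Dir SW: first cell '.' (not opp) -> no flip
Dir S: first cell '.' (not opp) -> no flip
Dir SE: edge -> no flip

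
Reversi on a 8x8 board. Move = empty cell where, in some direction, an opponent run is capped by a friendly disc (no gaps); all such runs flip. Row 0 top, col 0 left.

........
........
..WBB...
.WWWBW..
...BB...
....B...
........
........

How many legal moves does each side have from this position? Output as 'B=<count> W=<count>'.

-- B to move --
(1,1): flips 2 -> legal
(1,2): no bracket -> illegal
(1,3): no bracket -> illegal
(2,0): no bracket -> illegal
(2,1): flips 2 -> legal
(2,5): no bracket -> illegal
(2,6): flips 1 -> legal
(3,0): flips 3 -> legal
(3,6): flips 1 -> legal
(4,0): no bracket -> illegal
(4,1): flips 1 -> legal
(4,2): flips 1 -> legal
(4,5): no bracket -> illegal
(4,6): flips 1 -> legal
B mobility = 8
-- W to move --
(1,2): no bracket -> illegal
(1,3): flips 2 -> legal
(1,4): flips 1 -> legal
(1,5): flips 1 -> legal
(2,5): flips 2 -> legal
(4,2): no bracket -> illegal
(4,5): no bracket -> illegal
(5,2): no bracket -> illegal
(5,3): flips 2 -> legal
(5,5): flips 1 -> legal
(6,3): no bracket -> illegal
(6,4): no bracket -> illegal
(6,5): flips 2 -> legal
W mobility = 7

Answer: B=8 W=7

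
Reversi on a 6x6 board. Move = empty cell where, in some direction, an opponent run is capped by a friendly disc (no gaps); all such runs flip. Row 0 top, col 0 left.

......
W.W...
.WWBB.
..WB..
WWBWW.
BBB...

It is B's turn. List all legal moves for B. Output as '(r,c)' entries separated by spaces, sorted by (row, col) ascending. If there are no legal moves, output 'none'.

(0,0): no bracket -> illegal
(0,1): flips 1 -> legal
(0,2): flips 3 -> legal
(0,3): no bracket -> illegal
(1,1): flips 1 -> legal
(1,3): no bracket -> illegal
(2,0): flips 2 -> legal
(3,0): flips 2 -> legal
(3,1): flips 2 -> legal
(3,4): flips 1 -> legal
(3,5): no bracket -> illegal
(4,5): flips 2 -> legal
(5,3): flips 1 -> legal
(5,4): no bracket -> illegal
(5,5): flips 1 -> legal

Answer: (0,1) (0,2) (1,1) (2,0) (3,0) (3,1) (3,4) (4,5) (5,3) (5,5)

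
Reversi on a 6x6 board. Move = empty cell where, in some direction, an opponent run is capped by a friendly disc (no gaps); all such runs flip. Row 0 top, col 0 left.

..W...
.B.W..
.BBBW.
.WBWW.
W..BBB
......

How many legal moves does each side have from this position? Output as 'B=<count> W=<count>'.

Answer: B=7 W=8

Derivation:
-- B to move --
(0,1): no bracket -> illegal
(0,3): flips 1 -> legal
(0,4): flips 1 -> legal
(1,2): no bracket -> illegal
(1,4): flips 2 -> legal
(1,5): no bracket -> illegal
(2,0): no bracket -> illegal
(2,5): flips 2 -> legal
(3,0): flips 1 -> legal
(3,5): flips 2 -> legal
(4,1): flips 1 -> legal
(4,2): no bracket -> illegal
(5,0): no bracket -> illegal
(5,1): no bracket -> illegal
B mobility = 7
-- W to move --
(0,0): flips 2 -> legal
(0,1): flips 2 -> legal
(1,0): no bracket -> illegal
(1,2): flips 1 -> legal
(1,4): no bracket -> illegal
(2,0): flips 4 -> legal
(3,0): no bracket -> illegal
(3,5): no bracket -> illegal
(4,1): no bracket -> illegal
(4,2): no bracket -> illegal
(5,2): flips 1 -> legal
(5,3): flips 1 -> legal
(5,4): flips 1 -> legal
(5,5): flips 1 -> legal
W mobility = 8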